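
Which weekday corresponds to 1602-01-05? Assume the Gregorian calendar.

Saturday

Doomsday rule: the anchor day for the 1600s is Tuesday. For year 02: 2÷12 = 0 r 2, and 2÷4 = 0, so 0+2+0 = 2.
Tuesday + 2 ≡ Thursday — that's 1602's doomsday.
In January the doomsday date is Jan 3 (1602 is not a leap year).
Jan 5 is 2 days after Jan 3; 2 mod 7 = 2, so Thursday + 2 = Saturday.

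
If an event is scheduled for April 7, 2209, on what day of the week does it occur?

Doomsday rule: the anchor day for the 2200s is Friday. For year 09: 9÷12 = 0 r 9, and 9÷4 = 2, so 0+9+2 = 11.
Friday + 11 ≡ Tuesday — that's 2209's doomsday.
In April the doomsday date is Apr 4.
Apr 7 is 3 days after Apr 4; 3 mod 7 = 3, so Tuesday + 3 = Friday.

Friday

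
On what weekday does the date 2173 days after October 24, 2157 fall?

Thursday

First find the weekday of Oct 24, 2157. Doomsday rule: the anchor day for the 2100s is Sunday. For year 57: 57÷12 = 4 r 9, and 9÷4 = 2, so 4+9+2 = 15.
Sunday + 15 ≡ Monday — that's 2157's doomsday.
In October the doomsday date is Oct 10.
Oct 24 is 14 days after Oct 10; 14 mod 7 = 0, so Monday + 0 = Monday.
2173 mod 7 = 3, so 2173 days after a Monday is Monday + 3 = Thursday.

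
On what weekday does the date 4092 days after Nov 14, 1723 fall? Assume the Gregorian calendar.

Nov 14, 1723 is a Sunday.
4092 mod 7 = 4, so 4092 days after a Sunday is Sunday + 4 = Thursday.

Thursday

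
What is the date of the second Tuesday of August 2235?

August 11, 2235

August 1, 2235 is a Saturday.
The first Tuesday is therefore August 4 (3 days later).
The second Tuesday is 4 + 1×7 = August 11.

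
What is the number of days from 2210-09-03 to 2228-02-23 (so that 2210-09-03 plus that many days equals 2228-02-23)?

Sep 3, 2210 → Sep 3, 2211: 365 days.
Sep 3, 2211 → Sep 3, 2212: 366 days (Feb 29, 2212 is in that span).
Sep 3, 2212 → Sep 3, 2213: 365 days.
Sep 3, 2213 → Sep 3, 2214: 365 days.
Sep 3, 2214 → Sep 3, 2215: 365 days.
Sep 3, 2215 → Sep 3, 2216: 366 days (Feb 29, 2216 is in that span).
Sep 3, 2216 → Sep 3, 2217: 365 days.
Sep 3, 2217 → Sep 3, 2218: 365 days.
Sep 3, 2218 → Sep 3, 2219: 365 days.
Sep 3, 2219 → Sep 3, 2220: 366 days (Feb 29, 2220 is in that span).
Sep 3, 2220 → Sep 3, 2221: 365 days.
Sep 3, 2221 → Sep 3, 2222: 365 days.
Sep 3, 2222 → Sep 3, 2223: 365 days.
Sep 3, 2223 → Sep 3, 2224: 366 days (Feb 29, 2224 is in that span).
Sep 3, 2224 → Sep 3, 2225: 365 days.
Sep 3, 2225 → Sep 3, 2226: 365 days.
Sep 3, 2226 → Sep 3, 2227: 365 days.
Sep 3, 2227 → Oct 3, 2227: 30 days (September has 30).
Oct 3, 2227 → Nov 3, 2227: 31 days (October has 31).
Nov 3, 2227 → Dec 3, 2227: 30 days (November has 30).
Dec 3, 2227 → Jan 3, 2228: 31 days (December has 31).
Jan 3, 2228 → Feb 3, 2228: 31 days (January has 31).
Feb 3, 2228 → Feb 23, 2228: 20 days.
Total: 6382 days.

6382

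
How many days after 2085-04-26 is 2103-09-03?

Apr 26, 2085 → Apr 26, 2086: 365 days.
Apr 26, 2086 → Apr 26, 2087: 365 days.
Apr 26, 2087 → Apr 26, 2088: 366 days (Feb 29, 2088 is in that span).
Apr 26, 2088 → Apr 26, 2089: 365 days.
Apr 26, 2089 → Apr 26, 2090: 365 days.
Apr 26, 2090 → Apr 26, 2091: 365 days.
Apr 26, 2091 → Apr 26, 2092: 366 days (Feb 29, 2092 is in that span).
Apr 26, 2092 → Apr 26, 2093: 365 days.
Apr 26, 2093 → Apr 26, 2094: 365 days.
Apr 26, 2094 → Apr 26, 2095: 365 days.
Apr 26, 2095 → Apr 26, 2096: 366 days (Feb 29, 2096 is in that span).
Apr 26, 2096 → Apr 26, 2097: 365 days.
Apr 26, 2097 → Apr 26, 2098: 365 days.
Apr 26, 2098 → Apr 26, 2099: 365 days.
Apr 26, 2099 → Apr 26, 2100: 365 days.
Apr 26, 2100 → Apr 26, 2101: 365 days.
Apr 26, 2101 → Apr 26, 2102: 365 days.
Apr 26, 2102 → Apr 26, 2103: 365 days.
Apr 26, 2103 → May 26, 2103: 30 days (April has 30).
May 26, 2103 → Jun 26, 2103: 31 days (May has 31).
Jun 26, 2103 → Jul 26, 2103: 30 days (June has 30).
Jul 26, 2103 → Aug 26, 2103: 31 days (July has 31).
Aug 26, 2103 → Sep 3, 2103: 8 days.
Total: 6703 days.

6703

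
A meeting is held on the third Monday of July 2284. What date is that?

July 1, 2284 is a Tuesday.
The first Monday is therefore July 7 (6 days later).
The third Monday is 7 + 2×7 = July 21.

July 21, 2284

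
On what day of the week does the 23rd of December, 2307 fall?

Monday

Doomsday rule: the anchor day for the 2300s is Wednesday. For year 07: 7÷12 = 0 r 7, and 7÷4 = 1, so 0+7+1 = 8.
Wednesday + 8 ≡ Thursday — that's 2307's doomsday.
In December the doomsday date is Dec 12.
Dec 23 is 11 days after Dec 12; 11 mod 7 = 4, so Thursday + 4 = Monday.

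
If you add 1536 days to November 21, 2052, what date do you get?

February 4, 2057

+365 (one year) → Nov 21, 2053 (1171 left).
+365 (one year) → Nov 21, 2054 (806 left).
+365 (one year) → Nov 21, 2055 (441 left).
+366 (one year; includes Feb 29, 2056) → Nov 21, 2056 (75 left).
Nov has 30 days: +10 → Dec 1, 2056 (65 left).
Dec has 31 days: +31 → Jan 1, 2057 (34 left).
Jan has 31 days: +31 → Feb 1, 2057 (3 left).
+3 → Feb 4, 2057.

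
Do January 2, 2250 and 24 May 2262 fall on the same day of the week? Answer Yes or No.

No

From Jan 2, 2250 to May 24, 2262 is 4525 days.
4525 mod 7 = 3, so they are different weekdays.
(Jan 2, 2250 is a Wednesday; May 24, 2262 is a Saturday.)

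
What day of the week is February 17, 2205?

January 1, 2205 is a Tuesday.
Jan 1, 2205 → Feb 1, 2205: 31 days (January has 31).
Feb 1, 2205 → Feb 17, 2205: 16 days.
Total: 47 days.
47 mod 7 = 5, so Tuesday + 5 = Sunday.

Sunday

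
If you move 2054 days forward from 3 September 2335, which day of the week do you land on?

Sep 3, 2335 is a Tuesday.
2054 mod 7 = 3, so 2054 days after a Tuesday is Tuesday + 3 = Friday.

Friday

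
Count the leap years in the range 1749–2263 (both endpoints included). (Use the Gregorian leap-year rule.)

Multiples of 4 in [1749,2263]: 128.
Of those, multiples of 100: 5 (not leap unless ÷400).
Multiples of 400: 1.
Leap years = 128 − 5 + 1 = 124.

124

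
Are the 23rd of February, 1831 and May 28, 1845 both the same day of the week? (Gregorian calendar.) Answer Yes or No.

Yes

From Feb 23, 1831 to May 28, 1845 is 5208 days.
5208 mod 7 = 0, so they are the same weekday.
(Feb 23, 1831 is a Wednesday; May 28, 1845 is a Wednesday.)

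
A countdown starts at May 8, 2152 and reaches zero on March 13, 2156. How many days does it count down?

1405

May 8, 2152 → May 8, 2153: 365 days.
May 8, 2153 → May 8, 2154: 365 days.
May 8, 2154 → May 8, 2155: 365 days.
May 8, 2155 → Jun 8, 2155: 31 days (May has 31).
Jun 8, 2155 → Jul 8, 2155: 30 days (June has 30).
Jul 8, 2155 → Aug 8, 2155: 31 days (July has 31).
Aug 8, 2155 → Sep 8, 2155: 31 days (August has 31).
Sep 8, 2155 → Oct 8, 2155: 30 days (September has 30).
Oct 8, 2155 → Nov 8, 2155: 31 days (October has 31).
Nov 8, 2155 → Dec 8, 2155: 30 days (November has 30).
Dec 8, 2155 → Jan 8, 2156: 31 days (December has 31).
Jan 8, 2156 → Feb 8, 2156: 31 days (January has 31).
Feb 8, 2156 → Mar 8, 2156: 29 days (February has 29).
Mar 8, 2156 → Mar 13, 2156: 5 days.
Total: 1405 days.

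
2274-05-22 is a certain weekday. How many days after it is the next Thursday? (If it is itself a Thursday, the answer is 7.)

6

May 22, 2274 is a Friday.
From Friday to the next Thursday is 6 days.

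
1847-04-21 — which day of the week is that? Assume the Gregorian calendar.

Doomsday rule: the anchor day for the 1800s is Friday. For year 47: 47÷12 = 3 r 11, and 11÷4 = 2, so 3+11+2 = 16.
Friday + 16 ≡ Sunday — that's 1847's doomsday.
In April the doomsday date is Apr 4.
Apr 21 is 17 days after Apr 4; 17 mod 7 = 3, so Sunday + 3 = Wednesday.

Wednesday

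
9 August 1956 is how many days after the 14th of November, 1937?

6843

Nov 14, 1937 → Nov 14, 1938: 365 days.
Nov 14, 1938 → Nov 14, 1939: 365 days.
Nov 14, 1939 → Nov 14, 1940: 366 days (Feb 29, 1940 is in that span).
Nov 14, 1940 → Nov 14, 1941: 365 days.
Nov 14, 1941 → Nov 14, 1942: 365 days.
Nov 14, 1942 → Nov 14, 1943: 365 days.
Nov 14, 1943 → Nov 14, 1944: 366 days (Feb 29, 1944 is in that span).
Nov 14, 1944 → Nov 14, 1945: 365 days.
Nov 14, 1945 → Nov 14, 1946: 365 days.
Nov 14, 1946 → Nov 14, 1947: 365 days.
Nov 14, 1947 → Nov 14, 1948: 366 days (Feb 29, 1948 is in that span).
Nov 14, 1948 → Nov 14, 1949: 365 days.
Nov 14, 1949 → Nov 14, 1950: 365 days.
Nov 14, 1950 → Nov 14, 1951: 365 days.
Nov 14, 1951 → Nov 14, 1952: 366 days (Feb 29, 1952 is in that span).
Nov 14, 1952 → Nov 14, 1953: 365 days.
Nov 14, 1953 → Nov 14, 1954: 365 days.
Nov 14, 1954 → Nov 14, 1955: 365 days.
Nov 14, 1955 → Dec 14, 1955: 30 days (November has 30).
Dec 14, 1955 → Jan 14, 1956: 31 days (December has 31).
Jan 14, 1956 → Feb 14, 1956: 31 days (January has 31).
Feb 14, 1956 → Mar 14, 1956: 29 days (February has 29).
Mar 14, 1956 → Apr 14, 1956: 31 days (March has 31).
Apr 14, 1956 → May 14, 1956: 30 days (April has 30).
May 14, 1956 → Jun 14, 1956: 31 days (May has 31).
Jun 14, 1956 → Jul 14, 1956: 30 days (June has 30).
Jul 14, 1956 → Aug 9, 1956: 26 days.
Total: 6843 days.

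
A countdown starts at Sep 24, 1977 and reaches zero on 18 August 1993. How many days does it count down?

Sep 24, 1977 → Sep 24, 1978: 365 days.
Sep 24, 1978 → Sep 24, 1979: 365 days.
Sep 24, 1979 → Sep 24, 1980: 366 days (Feb 29, 1980 is in that span).
Sep 24, 1980 → Sep 24, 1981: 365 days.
Sep 24, 1981 → Sep 24, 1982: 365 days.
Sep 24, 1982 → Sep 24, 1983: 365 days.
Sep 24, 1983 → Sep 24, 1984: 366 days (Feb 29, 1984 is in that span).
Sep 24, 1984 → Sep 24, 1985: 365 days.
Sep 24, 1985 → Sep 24, 1986: 365 days.
Sep 24, 1986 → Sep 24, 1987: 365 days.
Sep 24, 1987 → Sep 24, 1988: 366 days (Feb 29, 1988 is in that span).
Sep 24, 1988 → Sep 24, 1989: 365 days.
Sep 24, 1989 → Sep 24, 1990: 365 days.
Sep 24, 1990 → Sep 24, 1991: 365 days.
Sep 24, 1991 → Sep 24, 1992: 366 days (Feb 29, 1992 is in that span).
Sep 24, 1992 → Oct 24, 1992: 30 days (September has 30).
Oct 24, 1992 → Nov 24, 1992: 31 days (October has 31).
Nov 24, 1992 → Dec 24, 1992: 30 days (November has 30).
Dec 24, 1992 → Jan 24, 1993: 31 days (December has 31).
Jan 24, 1993 → Feb 24, 1993: 31 days (January has 31).
Feb 24, 1993 → Mar 24, 1993: 28 days (February has 28).
Mar 24, 1993 → Apr 24, 1993: 31 days (March has 31).
Apr 24, 1993 → May 24, 1993: 30 days (April has 30).
May 24, 1993 → Jun 24, 1993: 31 days (May has 31).
Jun 24, 1993 → Jul 24, 1993: 30 days (June has 30).
Jul 24, 1993 → Aug 18, 1993: 25 days.
Total: 5807 days.

5807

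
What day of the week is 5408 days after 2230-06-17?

Jun 17, 2230 is a Thursday.
5408 mod 7 = 4, so 5408 days after a Thursday is Thursday + 4 = Monday.

Monday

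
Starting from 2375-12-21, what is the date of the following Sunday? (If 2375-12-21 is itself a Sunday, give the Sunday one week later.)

Dec 21, 2375 is a Sunday.
From Sunday to the next Sunday is 7 days.
Dec 21, 2375 + 7 = Dec 28, 2375.

December 28, 2375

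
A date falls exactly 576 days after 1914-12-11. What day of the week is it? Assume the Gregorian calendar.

Dec 11, 1914 is a Friday.
576 mod 7 = 2, so 576 days after a Friday is Friday + 2 = Sunday.

Sunday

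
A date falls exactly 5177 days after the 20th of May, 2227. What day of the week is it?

First find the weekday of May 20, 2227. Doomsday rule: the anchor day for the 2200s is Friday. For year 27: 27÷12 = 2 r 3, and 3÷4 = 0, so 2+3+0 = 5.
Friday + 5 ≡ Wednesday — that's 2227's doomsday.
In May the doomsday date is May 9.
May 20 is 11 days after May 9; 11 mod 7 = 4, so Wednesday + 4 = Sunday.
5177 mod 7 = 4, so 5177 days after a Sunday is Sunday + 4 = Thursday.

Thursday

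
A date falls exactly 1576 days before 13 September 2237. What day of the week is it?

Tuesday

First find the weekday of Sep 13, 2237. Doomsday rule: the anchor day for the 2200s is Friday. For year 37: 37÷12 = 3 r 1, and 1÷4 = 0, so 3+1+0 = 4.
Friday + 4 ≡ Tuesday — that's 2237's doomsday.
In September the doomsday date is Sep 5.
Sep 13 is 8 days after Sep 5; 8 mod 7 = 1, so Tuesday + 1 = Wednesday.
1576 mod 7 = 1, so 1576 days before a Wednesday is Wednesday − 1 = Tuesday.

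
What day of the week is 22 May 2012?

Doomsday rule: the anchor day for the 2000s is Tuesday. For year 12: 12÷12 = 1 r 0, and 0÷4 = 0, so 1+0+0 = 1.
Tuesday + 1 ≡ Wednesday — that's 2012's doomsday.
In May the doomsday date is May 9.
May 22 is 13 days after May 9; 13 mod 7 = 6, so Wednesday + 6 = Tuesday.

Tuesday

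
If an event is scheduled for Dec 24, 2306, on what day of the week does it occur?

Monday

Doomsday rule: the anchor day for the 2300s is Wednesday. For year 06: 6÷12 = 0 r 6, and 6÷4 = 1, so 0+6+1 = 7.
Wednesday + 7 ≡ Wednesday — that's 2306's doomsday.
In December the doomsday date is Dec 12.
Dec 24 is 12 days after Dec 12; 12 mod 7 = 5, so Wednesday + 5 = Monday.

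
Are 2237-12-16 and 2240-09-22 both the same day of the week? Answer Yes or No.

From Dec 16, 2237 to Sep 22, 2240 is 1011 days.
1011 mod 7 = 3, so they are different weekdays.
(Dec 16, 2237 is a Saturday; Sep 22, 2240 is a Tuesday.)

No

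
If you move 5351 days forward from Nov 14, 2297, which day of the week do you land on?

First find the weekday of Nov 14, 2297. Doomsday rule: the anchor day for the 2200s is Friday. For year 97: 97÷12 = 8 r 1, and 1÷4 = 0, so 8+1+0 = 9.
Friday + 9 ≡ Sunday — that's 2297's doomsday.
In November the doomsday date is Nov 7.
Nov 14 is 7 days after Nov 7; 7 mod 7 = 0, so Sunday + 0 = Sunday.
5351 mod 7 = 3, so 5351 days after a Sunday is Sunday + 3 = Wednesday.

Wednesday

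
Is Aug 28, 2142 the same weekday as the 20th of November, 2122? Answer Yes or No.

No

From Nov 20, 2122 to Aug 28, 2142 is 7221 days.
7221 mod 7 = 4, so they are different weekdays.
(Nov 20, 2122 is a Friday; Aug 28, 2142 is a Tuesday.)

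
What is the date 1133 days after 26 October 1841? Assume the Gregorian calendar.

+365 (one year) → Oct 26, 1842 (768 left).
+365 (one year) → Oct 26, 1843 (403 left).
+366 (one year; includes Feb 29, 1844) → Oct 26, 1844 (37 left).
Oct has 31 days: +6 → Nov 1, 1844 (31 left).
Nov has 30 days: +30 → Dec 1, 1844 (1 left).
+1 → Dec 2, 1844.

December 2, 1844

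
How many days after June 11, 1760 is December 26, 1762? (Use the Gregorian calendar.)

928

Jun 11, 1760 → Jun 11, 1761: 365 days.
Jun 11, 1761 → Jun 11, 1762: 365 days.
Jun 11, 1762 → Jul 11, 1762: 30 days (June has 30).
Jul 11, 1762 → Aug 11, 1762: 31 days (July has 31).
Aug 11, 1762 → Sep 11, 1762: 31 days (August has 31).
Sep 11, 1762 → Oct 11, 1762: 30 days (September has 30).
Oct 11, 1762 → Nov 11, 1762: 31 days (October has 31).
Nov 11, 1762 → Dec 11, 1762: 30 days (November has 30).
Dec 11, 1762 → Dec 26, 1762: 15 days.
Total: 928 days.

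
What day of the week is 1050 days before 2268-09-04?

Sep 4, 2268 is a Friday.
1050 mod 7 = 0, so 1050 days before a Friday is Friday − 0 = Friday.

Friday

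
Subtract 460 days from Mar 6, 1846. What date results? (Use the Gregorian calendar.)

December 1, 1844

−365 (one year) → Mar 6, 1845 (95 left).
−6 → Feb 28, 1845 (end of Feb, 28 days; 89 left).
−28 → Jan 31, 1845 (end of Jan, 31 days; 61 left).
−31 → Dec 31, 1844 (end of Dec, 31 days; 30 left).
−30 → Dec 1, 1844.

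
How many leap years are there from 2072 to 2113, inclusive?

Multiples of 4 in [2072,2113]: 11.
Of those, multiples of 100: 1 (not leap unless ÷400).
Multiples of 400: 0.
Leap years = 11 − 1 + 0 = 10.

10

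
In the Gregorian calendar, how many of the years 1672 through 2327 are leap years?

Multiples of 4 in [1672,2327]: 164.
Of those, multiples of 100: 7 (not leap unless ÷400).
Multiples of 400: 1.
Leap years = 164 − 7 + 1 = 158.

158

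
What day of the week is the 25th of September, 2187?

Tuesday

Doomsday rule: the anchor day for the 2100s is Sunday. For year 87: 87÷12 = 7 r 3, and 3÷4 = 0, so 7+3+0 = 10.
Sunday + 10 ≡ Wednesday — that's 2187's doomsday.
In September the doomsday date is Sep 5.
Sep 25 is 20 days after Sep 5; 20 mod 7 = 6, so Wednesday + 6 = Tuesday.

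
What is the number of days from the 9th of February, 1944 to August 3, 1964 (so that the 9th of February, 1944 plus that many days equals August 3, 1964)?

Feb 9, 1944 → Feb 9, 1945: 366 days (Feb 29, 1944 is in that span).
Feb 9, 1945 → Feb 9, 1946: 365 days.
Feb 9, 1946 → Feb 9, 1947: 365 days.
Feb 9, 1947 → Feb 9, 1948: 365 days.
Feb 9, 1948 → Feb 9, 1949: 366 days (Feb 29, 1948 is in that span).
Feb 9, 1949 → Feb 9, 1950: 365 days.
Feb 9, 1950 → Feb 9, 1951: 365 days.
Feb 9, 1951 → Feb 9, 1952: 365 days.
Feb 9, 1952 → Feb 9, 1953: 366 days (Feb 29, 1952 is in that span).
Feb 9, 1953 → Feb 9, 1954: 365 days.
Feb 9, 1954 → Feb 9, 1955: 365 days.
Feb 9, 1955 → Feb 9, 1956: 365 days.
Feb 9, 1956 → Feb 9, 1957: 366 days (Feb 29, 1956 is in that span).
Feb 9, 1957 → Feb 9, 1958: 365 days.
Feb 9, 1958 → Feb 9, 1959: 365 days.
Feb 9, 1959 → Feb 9, 1960: 365 days.
Feb 9, 1960 → Feb 9, 1961: 366 days (Feb 29, 1960 is in that span).
Feb 9, 1961 → Feb 9, 1962: 365 days.
Feb 9, 1962 → Feb 9, 1963: 365 days.
Feb 9, 1963 → Feb 9, 1964: 365 days.
Feb 9, 1964 → Mar 9, 1964: 29 days (February has 29).
Mar 9, 1964 → Apr 9, 1964: 31 days (March has 31).
Apr 9, 1964 → May 9, 1964: 30 days (April has 30).
May 9, 1964 → Jun 9, 1964: 31 days (May has 31).
Jun 9, 1964 → Jul 9, 1964: 30 days (June has 30).
Jul 9, 1964 → Aug 3, 1964: 25 days.
Total: 7481 days.

7481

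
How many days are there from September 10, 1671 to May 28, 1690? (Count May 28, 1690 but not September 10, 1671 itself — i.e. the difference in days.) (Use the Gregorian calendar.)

6835

Sep 10, 1671 → Sep 10, 1672: 366 days (Feb 29, 1672 is in that span).
Sep 10, 1672 → Sep 10, 1673: 365 days.
Sep 10, 1673 → Sep 10, 1674: 365 days.
Sep 10, 1674 → Sep 10, 1675: 365 days.
Sep 10, 1675 → Sep 10, 1676: 366 days (Feb 29, 1676 is in that span).
Sep 10, 1676 → Sep 10, 1677: 365 days.
Sep 10, 1677 → Sep 10, 1678: 365 days.
Sep 10, 1678 → Sep 10, 1679: 365 days.
Sep 10, 1679 → Sep 10, 1680: 366 days (Feb 29, 1680 is in that span).
Sep 10, 1680 → Sep 10, 1681: 365 days.
Sep 10, 1681 → Sep 10, 1682: 365 days.
Sep 10, 1682 → Sep 10, 1683: 365 days.
Sep 10, 1683 → Sep 10, 1684: 366 days (Feb 29, 1684 is in that span).
Sep 10, 1684 → Sep 10, 1685: 365 days.
Sep 10, 1685 → Sep 10, 1686: 365 days.
Sep 10, 1686 → Sep 10, 1687: 365 days.
Sep 10, 1687 → Sep 10, 1688: 366 days (Feb 29, 1688 is in that span).
Sep 10, 1688 → Sep 10, 1689: 365 days.
Sep 10, 1689 → Oct 10, 1689: 30 days (September has 30).
Oct 10, 1689 → Nov 10, 1689: 31 days (October has 31).
Nov 10, 1689 → Dec 10, 1689: 30 days (November has 30).
Dec 10, 1689 → Jan 10, 1690: 31 days (December has 31).
Jan 10, 1690 → Feb 10, 1690: 31 days (January has 31).
Feb 10, 1690 → Mar 10, 1690: 28 days (February has 28).
Mar 10, 1690 → Apr 10, 1690: 31 days (March has 31).
Apr 10, 1690 → May 10, 1690: 30 days (April has 30).
May 10, 1690 → May 28, 1690: 18 days.
Total: 6835 days.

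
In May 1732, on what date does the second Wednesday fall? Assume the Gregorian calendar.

May 1, 1732 is a Thursday.
The first Wednesday is therefore May 7 (6 days later).
The second Wednesday is 7 + 1×7 = May 14.

May 14, 1732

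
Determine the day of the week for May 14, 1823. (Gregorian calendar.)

Doomsday rule: the anchor day for the 1800s is Friday. For year 23: 23÷12 = 1 r 11, and 11÷4 = 2, so 1+11+2 = 14.
Friday + 14 ≡ Friday — that's 1823's doomsday.
In May the doomsday date is May 9.
May 14 is 5 days after May 9; 5 mod 7 = 5, so Friday + 5 = Wednesday.

Wednesday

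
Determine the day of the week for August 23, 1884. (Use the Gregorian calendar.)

Saturday

Doomsday rule: the anchor day for the 1800s is Friday. For year 84: 84÷12 = 7 r 0, and 0÷4 = 0, so 7+0+0 = 7.
Friday + 7 ≡ Friday — that's 1884's doomsday.
In August the doomsday date is Aug 8.
Aug 23 is 15 days after Aug 8; 15 mod 7 = 1, so Friday + 1 = Saturday.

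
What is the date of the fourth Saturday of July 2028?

July 22, 2028

July 1, 2028 is a Saturday.
The first Saturday is therefore July 1 (same day).
The fourth Saturday is 1 + 3×7 = July 22.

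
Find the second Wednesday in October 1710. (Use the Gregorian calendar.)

October 8, 1710

October 1, 1710 is a Wednesday.
The first Wednesday is therefore October 1 (same day).
The second Wednesday is 1 + 1×7 = October 8.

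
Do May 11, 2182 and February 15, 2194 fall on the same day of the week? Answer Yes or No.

Yes

From May 11, 2182 to Feb 15, 2194 is 4298 days.
4298 mod 7 = 0, so they are the same weekday.
(May 11, 2182 is a Saturday; Feb 15, 2194 is a Saturday.)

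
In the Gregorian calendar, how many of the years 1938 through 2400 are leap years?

Multiples of 4 in [1938,2400]: 116.
Of those, multiples of 100: 5 (not leap unless ÷400).
Multiples of 400: 2.
Leap years = 116 − 5 + 2 = 113.

113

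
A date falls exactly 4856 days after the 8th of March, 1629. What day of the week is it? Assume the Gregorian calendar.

Tuesday

First find the weekday of Mar 8, 1629. Doomsday rule: the anchor day for the 1600s is Tuesday. For year 29: 29÷12 = 2 r 5, and 5÷4 = 1, so 2+5+1 = 8.
Tuesday + 8 ≡ Wednesday — that's 1629's doomsday.
In March the doomsday date is Mar 14.
Mar 8 is 6 days before Mar 14; 6 mod 7 = 6, so Wednesday − 6 = Thursday.
4856 mod 7 = 5, so 4856 days after a Thursday is Thursday + 5 = Tuesday.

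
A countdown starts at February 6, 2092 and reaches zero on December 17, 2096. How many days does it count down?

1776

Feb 6, 2092 → Feb 6, 2093: 366 days (Feb 29, 2092 is in that span).
Feb 6, 2093 → Feb 6, 2094: 365 days.
Feb 6, 2094 → Feb 6, 2095: 365 days.
Feb 6, 2095 → Feb 6, 2096: 365 days.
Feb 6, 2096 → Mar 6, 2096: 29 days (February has 29).
Mar 6, 2096 → Apr 6, 2096: 31 days (March has 31).
Apr 6, 2096 → May 6, 2096: 30 days (April has 30).
May 6, 2096 → Jun 6, 2096: 31 days (May has 31).
Jun 6, 2096 → Jul 6, 2096: 30 days (June has 30).
Jul 6, 2096 → Aug 6, 2096: 31 days (July has 31).
Aug 6, 2096 → Sep 6, 2096: 31 days (August has 31).
Sep 6, 2096 → Oct 6, 2096: 30 days (September has 30).
Oct 6, 2096 → Nov 6, 2096: 31 days (October has 31).
Nov 6, 2096 → Dec 6, 2096: 30 days (November has 30).
Dec 6, 2096 → Dec 17, 2096: 11 days.
Total: 1776 days.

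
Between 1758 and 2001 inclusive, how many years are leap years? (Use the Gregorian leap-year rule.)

59

Multiples of 4 in [1758,2001]: 61.
Of those, multiples of 100: 3 (not leap unless ÷400).
Multiples of 400: 1.
Leap years = 61 − 3 + 1 = 59.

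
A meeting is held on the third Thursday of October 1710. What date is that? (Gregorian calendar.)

October 16, 1710

October 1, 1710 is a Wednesday.
The first Thursday is therefore October 2 (1 days later).
The third Thursday is 2 + 2×7 = October 16.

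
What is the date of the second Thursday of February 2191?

February 10, 2191

February 1, 2191 is a Tuesday.
The first Thursday is therefore February 3 (2 days later).
The second Thursday is 3 + 1×7 = February 10.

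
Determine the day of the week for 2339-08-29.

Tuesday

Doomsday rule: the anchor day for the 2300s is Wednesday. For year 39: 39÷12 = 3 r 3, and 3÷4 = 0, so 3+3+0 = 6.
Wednesday + 6 ≡ Tuesday — that's 2339's doomsday.
In August the doomsday date is Aug 8.
Aug 29 is 21 days after Aug 8; 21 mod 7 = 0, so Tuesday + 0 = Tuesday.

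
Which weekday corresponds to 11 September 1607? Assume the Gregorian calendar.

Doomsday rule: the anchor day for the 1600s is Tuesday. For year 07: 7÷12 = 0 r 7, and 7÷4 = 1, so 0+7+1 = 8.
Tuesday + 8 ≡ Wednesday — that's 1607's doomsday.
In September the doomsday date is Sep 5.
Sep 11 is 6 days after Sep 5; 6 mod 7 = 6, so Wednesday + 6 = Tuesday.

Tuesday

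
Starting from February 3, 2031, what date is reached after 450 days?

+365 (one year) → Feb 3, 2032 (85 left).
Feb has 29 days: +27 → Mar 1, 2032 (58 left).
Mar has 31 days: +31 → Apr 1, 2032 (27 left).
+27 → Apr 28, 2032.

April 28, 2032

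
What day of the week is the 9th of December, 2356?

Sunday

Doomsday rule: the anchor day for the 2300s is Wednesday. For year 56: 56÷12 = 4 r 8, and 8÷4 = 2, so 4+8+2 = 14.
Wednesday + 14 ≡ Wednesday — that's 2356's doomsday.
In December the doomsday date is Dec 12.
Dec 9 is 3 days before Dec 12; 3 mod 7 = 3, so Wednesday − 3 = Sunday.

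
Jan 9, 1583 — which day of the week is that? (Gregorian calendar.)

Sunday

Doomsday rule: the anchor day for the 1500s is Wednesday. For year 83: 83÷12 = 6 r 11, and 11÷4 = 2, so 6+11+2 = 19.
Wednesday + 19 ≡ Monday — that's 1583's doomsday.
In January the doomsday date is Jan 3 (1583 is not a leap year).
Jan 9 is 6 days after Jan 3; 6 mod 7 = 6, so Monday + 6 = Sunday.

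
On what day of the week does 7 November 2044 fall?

Doomsday rule: the anchor day for the 2000s is Tuesday. For year 44: 44÷12 = 3 r 8, and 8÷4 = 2, so 3+8+2 = 13.
Tuesday + 13 ≡ Monday — that's 2044's doomsday.
In November the doomsday date is Nov 7.
Nov 7 is the doomsday itself: Monday.

Monday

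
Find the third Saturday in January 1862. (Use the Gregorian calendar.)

January 18, 1862

January 1, 1862 is a Wednesday.
The first Saturday is therefore January 4 (3 days later).
The third Saturday is 4 + 2×7 = January 18.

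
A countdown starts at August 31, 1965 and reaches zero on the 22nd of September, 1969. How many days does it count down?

Aug 31, 1965 → Aug 31, 1966: 365 days.
Aug 31, 1966 → Aug 31, 1967: 365 days.
Aug 31, 1967 → Aug 31, 1968: 366 days (Feb 29, 1968 is in that span).
Aug 31, 1968 → Sep 30, 1968: 30 days (August has 31).
Sep 30, 1968 → Oct 30, 1968: 30 days (September has 30).
Oct 30, 1968 → Nov 30, 1968: 31 days (October has 31).
Nov 30, 1968 → Dec 30, 1968: 30 days (November has 30).
Dec 30, 1968 → Jan 30, 1969: 31 days (December has 31).
Jan 30, 1969 → Feb 28, 1969: 29 days (January has 31).
Feb 28, 1969 → Mar 28, 1969: 28 days (February has 28).
Mar 28, 1969 → Apr 28, 1969: 31 days (March has 31).
Apr 28, 1969 → May 28, 1969: 30 days (April has 30).
May 28, 1969 → Jun 28, 1969: 31 days (May has 31).
Jun 28, 1969 → Jul 28, 1969: 30 days (June has 30).
Jul 28, 1969 → Aug 28, 1969: 31 days (July has 31).
Aug 28, 1969 → Sep 22, 1969: 25 days.
Total: 1483 days.

1483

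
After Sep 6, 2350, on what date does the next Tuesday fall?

Sep 6, 2350 is a Wednesday.
From Wednesday to the next Tuesday is 6 days.
Sep 6, 2350 + 6 = Sep 12, 2350.

September 12, 2350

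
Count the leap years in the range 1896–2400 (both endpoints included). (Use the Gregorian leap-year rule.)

Multiples of 4 in [1896,2400]: 127.
Of those, multiples of 100: 6 (not leap unless ÷400).
Multiples of 400: 2.
Leap years = 127 − 6 + 2 = 123.

123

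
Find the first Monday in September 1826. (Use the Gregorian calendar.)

September 4, 1826

September 1, 1826 is a Friday.
The first Monday is therefore September 4 (3 days later).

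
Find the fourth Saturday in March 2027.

March 27, 2027

March 1, 2027 is a Monday.
The first Saturday is therefore March 6 (5 days later).
The fourth Saturday is 6 + 3×7 = March 27.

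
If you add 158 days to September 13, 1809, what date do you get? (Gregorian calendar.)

February 18, 1810

Sep has 30 days: +18 → Oct 1, 1809 (140 left).
Oct has 31 days: +31 → Nov 1, 1809 (109 left).
Nov has 30 days: +30 → Dec 1, 1809 (79 left).
Dec has 31 days: +31 → Jan 1, 1810 (48 left).
Jan has 31 days: +31 → Feb 1, 1810 (17 left).
+17 → Feb 18, 1810.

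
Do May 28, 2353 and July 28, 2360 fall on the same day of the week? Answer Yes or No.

Yes

From May 28, 2353 to Jul 28, 2360 is 2618 days.
2618 mod 7 = 0, so they are the same weekday.
(May 28, 2353 is a Thursday; Jul 28, 2360 is a Thursday.)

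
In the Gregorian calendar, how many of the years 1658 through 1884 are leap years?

55

Multiples of 4 in [1658,1884]: 57.
Of those, multiples of 100: 2 (not leap unless ÷400).
Multiples of 400: 0.
Leap years = 57 − 2 + 0 = 55.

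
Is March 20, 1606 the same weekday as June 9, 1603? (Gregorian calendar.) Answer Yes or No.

Yes

From Jun 9, 1603 to Mar 20, 1606 is 1015 days.
1015 mod 7 = 0, so they are the same weekday.
(Jun 9, 1603 is a Monday; Mar 20, 1606 is a Monday.)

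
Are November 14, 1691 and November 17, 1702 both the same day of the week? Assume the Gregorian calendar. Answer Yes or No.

No

From Nov 14, 1691 to Nov 17, 1702 is 4020 days.
4020 mod 7 = 2, so they are different weekdays.
(Nov 14, 1691 is a Wednesday; Nov 17, 1702 is a Friday.)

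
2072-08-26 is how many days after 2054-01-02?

Jan 2, 2054 → Jan 2, 2055: 365 days.
Jan 2, 2055 → Jan 2, 2056: 365 days.
Jan 2, 2056 → Jan 2, 2057: 366 days (Feb 29, 2056 is in that span).
Jan 2, 2057 → Jan 2, 2058: 365 days.
Jan 2, 2058 → Jan 2, 2059: 365 days.
Jan 2, 2059 → Jan 2, 2060: 365 days.
Jan 2, 2060 → Jan 2, 2061: 366 days (Feb 29, 2060 is in that span).
Jan 2, 2061 → Jan 2, 2062: 365 days.
Jan 2, 2062 → Jan 2, 2063: 365 days.
Jan 2, 2063 → Jan 2, 2064: 365 days.
Jan 2, 2064 → Jan 2, 2065: 366 days (Feb 29, 2064 is in that span).
Jan 2, 2065 → Jan 2, 2066: 365 days.
Jan 2, 2066 → Jan 2, 2067: 365 days.
Jan 2, 2067 → Jan 2, 2068: 365 days.
Jan 2, 2068 → Jan 2, 2069: 366 days (Feb 29, 2068 is in that span).
Jan 2, 2069 → Jan 2, 2070: 365 days.
Jan 2, 2070 → Jan 2, 2071: 365 days.
Jan 2, 2071 → Jan 2, 2072: 365 days.
Jan 2, 2072 → Feb 2, 2072: 31 days (January has 31).
Feb 2, 2072 → Mar 2, 2072: 29 days (February has 29).
Mar 2, 2072 → Apr 2, 2072: 31 days (March has 31).
Apr 2, 2072 → May 2, 2072: 30 days (April has 30).
May 2, 2072 → Jun 2, 2072: 31 days (May has 31).
Jun 2, 2072 → Jul 2, 2072: 30 days (June has 30).
Jul 2, 2072 → Aug 2, 2072: 31 days (July has 31).
Aug 2, 2072 → Aug 26, 2072: 24 days.
Total: 6811 days.

6811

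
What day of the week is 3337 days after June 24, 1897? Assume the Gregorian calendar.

Tuesday

First find the weekday of Jun 24, 1897. Doomsday rule: the anchor day for the 1800s is Friday. For year 97: 97÷12 = 8 r 1, and 1÷4 = 0, so 8+1+0 = 9.
Friday + 9 ≡ Sunday — that's 1897's doomsday.
In June the doomsday date is Jun 6.
Jun 24 is 18 days after Jun 6; 18 mod 7 = 4, so Sunday + 4 = Thursday.
3337 mod 7 = 5, so 3337 days after a Thursday is Thursday + 5 = Tuesday.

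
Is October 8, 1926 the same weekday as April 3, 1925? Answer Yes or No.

From Apr 3, 1925 to Oct 8, 1926 is 553 days.
553 mod 7 = 0, so they are the same weekday.
(Apr 3, 1925 is a Friday; Oct 8, 1926 is a Friday.)

Yes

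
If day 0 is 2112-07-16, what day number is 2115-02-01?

930

Jul 16, 2112 → Jul 16, 2113: 365 days.
Jul 16, 2113 → Jul 16, 2114: 365 days.
Jul 16, 2114 → Aug 16, 2114: 31 days (July has 31).
Aug 16, 2114 → Sep 16, 2114: 31 days (August has 31).
Sep 16, 2114 → Oct 16, 2114: 30 days (September has 30).
Oct 16, 2114 → Nov 16, 2114: 31 days (October has 31).
Nov 16, 2114 → Dec 16, 2114: 30 days (November has 30).
Dec 16, 2114 → Jan 16, 2115: 31 days (December has 31).
Jan 16, 2115 → Feb 1, 2115: 16 days.
Total: 930 days.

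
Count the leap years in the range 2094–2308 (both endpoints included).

51

Multiples of 4 in [2094,2308]: 54.
Of those, multiples of 100: 3 (not leap unless ÷400).
Multiples of 400: 0.
Leap years = 54 − 3 + 0 = 51.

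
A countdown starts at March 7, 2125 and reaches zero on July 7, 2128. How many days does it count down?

1218

Mar 7, 2125 → Mar 7, 2126: 365 days.
Mar 7, 2126 → Mar 7, 2127: 365 days.
Mar 7, 2127 → Mar 7, 2128: 366 days (Feb 29, 2128 is in that span).
Mar 7, 2128 → Apr 7, 2128: 31 days (March has 31).
Apr 7, 2128 → May 7, 2128: 30 days (April has 30).
May 7, 2128 → Jun 7, 2128: 31 days (May has 31).
Jun 7, 2128 → Jul 7, 2128: 30 days.
Total: 1218 days.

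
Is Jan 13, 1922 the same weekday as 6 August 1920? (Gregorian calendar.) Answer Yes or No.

From Aug 6, 1920 to Jan 13, 1922 is 525 days.
525 mod 7 = 0, so they are the same weekday.
(Aug 6, 1920 is a Friday; Jan 13, 1922 is a Friday.)

Yes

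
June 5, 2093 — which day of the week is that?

Doomsday rule: the anchor day for the 2000s is Tuesday. For year 93: 93÷12 = 7 r 9, and 9÷4 = 2, so 7+9+2 = 18.
Tuesday + 18 ≡ Saturday — that's 2093's doomsday.
In June the doomsday date is Jun 6.
Jun 5 is 1 day before Jun 6; 1 mod 7 = 1, so Saturday − 1 = Friday.

Friday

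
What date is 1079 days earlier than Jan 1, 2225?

January 18, 2222

−366 (one year; includes Feb 29, 2224) → Jan 1, 2224 (713 left).
−365 (one year) → Jan 1, 2223 (348 left).
−1 → Dec 31, 2222 (end of Dec, 31 days; 347 left).
−31 → Nov 30, 2222 (end of Nov, 30 days; 316 left).
−30 → Oct 31, 2222 (end of Oct, 31 days; 286 left).
−31 → Sep 30, 2222 (end of Sep, 30 days; 255 left).
−30 → Aug 31, 2222 (end of Aug, 31 days; 225 left).
−31 → Jul 31, 2222 (end of Jul, 31 days; 194 left).
−31 → Jun 30, 2222 (end of Jun, 30 days; 163 left).
−30 → May 31, 2222 (end of May, 31 days; 133 left).
−31 → Apr 30, 2222 (end of Apr, 30 days; 102 left).
−30 → Mar 31, 2222 (end of Mar, 31 days; 72 left).
−31 → Feb 28, 2222 (end of Feb, 28 days; 41 left).
−28 → Jan 31, 2222 (end of Jan, 31 days; 13 left).
−13 → Jan 18, 2222.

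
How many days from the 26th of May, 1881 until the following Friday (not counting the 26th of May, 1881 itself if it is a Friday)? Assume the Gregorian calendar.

May 26, 1881 is a Thursday.
From Thursday to the next Friday is 1 day.

1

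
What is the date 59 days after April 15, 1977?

June 13, 1977

Apr has 30 days: +16 → May 1, 1977 (43 left).
May has 31 days: +31 → Jun 1, 1977 (12 left).
+12 → Jun 13, 1977.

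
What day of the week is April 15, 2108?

Doomsday rule: the anchor day for the 2100s is Sunday. For year 08: 8÷12 = 0 r 8, and 8÷4 = 2, so 0+8+2 = 10.
Sunday + 10 ≡ Wednesday — that's 2108's doomsday.
In April the doomsday date is Apr 4.
Apr 15 is 11 days after Apr 4; 11 mod 7 = 4, so Wednesday + 4 = Sunday.

Sunday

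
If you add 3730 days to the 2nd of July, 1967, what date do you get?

September 17, 1977

+366 (one year; includes Feb 29, 1968) → Jul 2, 1968 (3364 left).
+365 (one year) → Jul 2, 1969 (2999 left).
+365 (one year) → Jul 2, 1970 (2634 left).
+365 (one year) → Jul 2, 1971 (2269 left).
+366 (one year; includes Feb 29, 1972) → Jul 2, 1972 (1903 left).
+365 (one year) → Jul 2, 1973 (1538 left).
+365 (one year) → Jul 2, 1974 (1173 left).
+365 (one year) → Jul 2, 1975 (808 left).
+366 (one year; includes Feb 29, 1976) → Jul 2, 1976 (442 left).
+365 (one year) → Jul 2, 1977 (77 left).
Jul has 31 days: +30 → Aug 1, 1977 (47 left).
Aug has 31 days: +31 → Sep 1, 1977 (16 left).
+16 → Sep 17, 1977.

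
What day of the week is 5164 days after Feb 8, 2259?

Sunday

Feb 8, 2259 is a Tuesday.
5164 mod 7 = 5, so 5164 days after a Tuesday is Tuesday + 5 = Sunday.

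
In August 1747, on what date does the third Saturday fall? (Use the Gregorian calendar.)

August 1, 1747 is a Tuesday.
The first Saturday is therefore August 5 (4 days later).
The third Saturday is 5 + 2×7 = August 19.

August 19, 1747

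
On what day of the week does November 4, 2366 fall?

Friday

Doomsday rule: the anchor day for the 2300s is Wednesday. For year 66: 66÷12 = 5 r 6, and 6÷4 = 1, so 5+6+1 = 12.
Wednesday + 12 ≡ Monday — that's 2366's doomsday.
In November the doomsday date is Nov 7.
Nov 4 is 3 days before Nov 7; 3 mod 7 = 3, so Monday − 3 = Friday.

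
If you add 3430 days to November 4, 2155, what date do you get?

March 26, 2165

+366 (one year; includes Feb 29, 2156) → Nov 4, 2156 (3064 left).
+365 (one year) → Nov 4, 2157 (2699 left).
+365 (one year) → Nov 4, 2158 (2334 left).
+365 (one year) → Nov 4, 2159 (1969 left).
+366 (one year; includes Feb 29, 2160) → Nov 4, 2160 (1603 left).
+365 (one year) → Nov 4, 2161 (1238 left).
+365 (one year) → Nov 4, 2162 (873 left).
+365 (one year) → Nov 4, 2163 (508 left).
+366 (one year; includes Feb 29, 2164) → Nov 4, 2164 (142 left).
Nov has 30 days: +27 → Dec 1, 2164 (115 left).
Dec has 31 days: +31 → Jan 1, 2165 (84 left).
Jan has 31 days: +31 → Feb 1, 2165 (53 left).
Feb has 28 days: +28 → Mar 1, 2165 (25 left).
+25 → Mar 26, 2165.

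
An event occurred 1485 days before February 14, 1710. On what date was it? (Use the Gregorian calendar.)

January 21, 1706

−365 (one year) → Feb 14, 1709 (1120 left).
−366 (one year; includes Feb 29, 1708) → Feb 14, 1708 (754 left).
−365 (one year) → Feb 14, 1707 (389 left).
−14 → Jan 31, 1707 (end of Jan, 31 days; 375 left).
−31 → Dec 31, 1706 (end of Dec, 31 days; 344 left).
−31 → Nov 30, 1706 (end of Nov, 30 days; 313 left).
−30 → Oct 31, 1706 (end of Oct, 31 days; 283 left).
−31 → Sep 30, 1706 (end of Sep, 30 days; 252 left).
−30 → Aug 31, 1706 (end of Aug, 31 days; 222 left).
−31 → Jul 31, 1706 (end of Jul, 31 days; 191 left).
−31 → Jun 30, 1706 (end of Jun, 30 days; 160 left).
−30 → May 31, 1706 (end of May, 31 days; 130 left).
−31 → Apr 30, 1706 (end of Apr, 30 days; 99 left).
−30 → Mar 31, 1706 (end of Mar, 31 days; 69 left).
−31 → Feb 28, 1706 (end of Feb, 28 days; 38 left).
−28 → Jan 31, 1706 (end of Jan, 31 days; 10 left).
−10 → Jan 21, 1706.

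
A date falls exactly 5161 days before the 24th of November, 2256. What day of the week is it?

First find the weekday of Nov 24, 2256. Doomsday rule: the anchor day for the 2200s is Friday. For year 56: 56÷12 = 4 r 8, and 8÷4 = 2, so 4+8+2 = 14.
Friday + 14 ≡ Friday — that's 2256's doomsday.
In November the doomsday date is Nov 7.
Nov 24 is 17 days after Nov 7; 17 mod 7 = 3, so Friday + 3 = Monday.
5161 mod 7 = 2, so 5161 days before a Monday is Monday − 2 = Saturday.

Saturday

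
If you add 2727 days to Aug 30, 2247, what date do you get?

February 16, 2255

+366 (one year; includes Feb 29, 2248) → Aug 30, 2248 (2361 left).
+365 (one year) → Aug 30, 2249 (1996 left).
+365 (one year) → Aug 30, 2250 (1631 left).
+365 (one year) → Aug 30, 2251 (1266 left).
+366 (one year; includes Feb 29, 2252) → Aug 30, 2252 (900 left).
+365 (one year) → Aug 30, 2253 (535 left).
+365 (one year) → Aug 30, 2254 (170 left).
Aug has 31 days: +2 → Sep 1, 2254 (168 left).
Sep has 30 days: +30 → Oct 1, 2254 (138 left).
Oct has 31 days: +31 → Nov 1, 2254 (107 left).
Nov has 30 days: +30 → Dec 1, 2254 (77 left).
Dec has 31 days: +31 → Jan 1, 2255 (46 left).
Jan has 31 days: +31 → Feb 1, 2255 (15 left).
+15 → Feb 16, 2255.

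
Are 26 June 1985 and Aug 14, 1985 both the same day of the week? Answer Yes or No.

Yes

From Jun 26, 1985 to Aug 14, 1985 is 49 days.
49 mod 7 = 0, so they are the same weekday.
(Jun 26, 1985 is a Wednesday; Aug 14, 1985 is a Wednesday.)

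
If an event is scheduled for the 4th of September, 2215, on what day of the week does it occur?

Doomsday rule: the anchor day for the 2200s is Friday. For year 15: 15÷12 = 1 r 3, and 3÷4 = 0, so 1+3+0 = 4.
Friday + 4 ≡ Tuesday — that's 2215's doomsday.
In September the doomsday date is Sep 5.
Sep 4 is 1 day before Sep 5; 1 mod 7 = 1, so Tuesday − 1 = Monday.

Monday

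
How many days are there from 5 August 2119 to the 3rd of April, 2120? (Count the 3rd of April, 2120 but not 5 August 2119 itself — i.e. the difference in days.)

242

Aug 5, 2119 → Sep 5, 2119: 31 days (August has 31).
Sep 5, 2119 → Oct 5, 2119: 30 days (September has 30).
Oct 5, 2119 → Nov 5, 2119: 31 days (October has 31).
Nov 5, 2119 → Dec 5, 2119: 30 days (November has 30).
Dec 5, 2119 → Jan 5, 2120: 31 days (December has 31).
Jan 5, 2120 → Feb 5, 2120: 31 days (January has 31).
Feb 5, 2120 → Mar 5, 2120: 29 days (February has 29).
Mar 5, 2120 → Apr 3, 2120: 29 days.
Total: 242 days.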